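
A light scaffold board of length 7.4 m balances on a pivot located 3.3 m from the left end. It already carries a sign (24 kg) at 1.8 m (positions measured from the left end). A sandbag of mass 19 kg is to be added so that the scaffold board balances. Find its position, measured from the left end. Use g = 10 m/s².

Sum moments about the pivot (at 3.3 m from the left end) (the support reaction has zero arm there).
Sign: 24 × 10 = 240 N down at 1.8 m → arm 1.5 m, τ = 240 × 1.5 = 360 N·m counterclockwise.
Net moment of existing loads = 360 N·m counterclockwise.
The sandbag weighs 19 × 10 = 190 N and must supply an equal clockwise moment, so its lever arm about the pivot is 360 / 190 = 1.89 m.
That puts it at 3.3 + 1.89 = 5.19 m from the left end.

x ≈ 5.19 m from the left end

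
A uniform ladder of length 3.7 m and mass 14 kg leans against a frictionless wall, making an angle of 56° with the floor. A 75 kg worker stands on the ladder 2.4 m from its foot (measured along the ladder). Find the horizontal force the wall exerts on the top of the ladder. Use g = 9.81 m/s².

Choose the foot of the ladder as the axis so the floor normal and friction both act there and drop out.
Ladder weight 14×9.81 = 137.3 N acts at 1.85 m along the ladder; its horizontal arm is 1.85·cos56° = 1.035 m → τ = 142.1 N·m clockwise.
Worker: 75×9.81 = 735.8 N at 2.4 m → arm 1.342 m → τ = 987.4 N·m clockwise.
Wall normal N acts horizontally at the top; its moment arm is the height L sinθ = 3.7·sin56° = 3.067 m, counterclockwise.
Setting net torque to zero: N × 3.067 = 1130 → N = 368 N.

N_wall ≈ 368 N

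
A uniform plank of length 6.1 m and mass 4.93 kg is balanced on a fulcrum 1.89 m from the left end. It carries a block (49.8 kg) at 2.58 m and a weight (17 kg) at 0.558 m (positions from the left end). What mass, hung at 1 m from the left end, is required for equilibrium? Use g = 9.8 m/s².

About the fulcrum (at 1.89 m from the left end):
Beam weight: 4.93 × 9.8 = 48.31 N down at 3.05 m → arm 1.16 m, τ = 48.31 × 1.16 = 56.04 N·m clockwise.
Block: 49.8 × 9.8 = 488 N down at 2.58 m → arm 0.69 m, τ = 488 × 0.69 = 336.7 N·m clockwise.
Weight: 17 × 9.8 = 166.6 N down at 0.558 m → arm 1.332 m, τ = 166.6 × 1.332 = 221.9 N·m counterclockwise.
Net moment of known loads = 170.8 N·m clockwise.
An unknown mass m at 1 m has arm 0.89 m; its moment is m·g·0.89 counterclockwise.
Balancing moments: m × 9.8 × 0.89 = 170.8, giving m = 170.8 / (9.8 × 0.89) = 19.6 kg.

m ≈ 19.6 kg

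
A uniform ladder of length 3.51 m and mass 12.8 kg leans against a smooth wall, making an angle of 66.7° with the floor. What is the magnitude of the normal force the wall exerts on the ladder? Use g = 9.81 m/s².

N_wall ≈ 27 N

Choose the foot of the ladder as the axis so the floor normal and friction both act there and drop out.
Ladder weight 12.8×9.81 = 125.6 N acts at 1.755 m along the ladder; its horizontal arm is 1.755·cos66.7° = 0.6942 m → τ = 87.19 N·m clockwise.
Wall normal N acts horizontally at the top; its moment arm is the height L sinθ = 3.51·sin66.7° = 3.224 m, counterclockwise.
Στ = 0 ⇒ N × 3.224 = 87.19 ⇒ N = 27 N.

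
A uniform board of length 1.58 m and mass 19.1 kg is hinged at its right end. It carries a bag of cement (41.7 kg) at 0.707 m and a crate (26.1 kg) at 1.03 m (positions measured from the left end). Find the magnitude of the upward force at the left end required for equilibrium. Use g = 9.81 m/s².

Sum moments about the right end (the unknown pivot reaction has zero arm there).
Beam weight: 19.1 × 9.81 = 187.4 N down at 0.79 m → arm 0.79 m, τ = 187.4 × 0.79 = 148 N·m counterclockwise.
Bag of cement: 41.7 × 9.81 = 409.1 N down at 0.707 m → arm 0.873 m, τ = 409.1 × 0.873 = 357.1 N·m counterclockwise.
Crate: 26.1 × 9.81 = 256 N down at 1.03 m → arm 0.55 m, τ = 256 × 0.55 = 140.8 N·m counterclockwise.
Net moment of the loads = 645.9 N·m counterclockwise.
The upward force F acts at the left end, arm 1.58 m, giving F × 1.58 clockwise.
For rotational equilibrium, F × 1.58 = 645.9, so F = 645.9 / 1.58 = 409 N.

F ≈ 409 N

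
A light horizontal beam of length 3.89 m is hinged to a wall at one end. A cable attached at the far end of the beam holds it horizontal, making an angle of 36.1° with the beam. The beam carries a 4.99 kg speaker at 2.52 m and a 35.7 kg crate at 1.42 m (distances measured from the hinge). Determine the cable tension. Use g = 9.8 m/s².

Choose the hinge as the axis so the unknown hinge reaction has zero arm there.
Speaker: 4.99 × 9.8 = 48.9 N down at 2.52 m → arm 2.52 m, τ = 48.9 × 2.52 = 123.2 N·m clockwise.
Crate: 35.7 × 9.8 = 349.9 N down at 1.42 m → arm 1.42 m, τ = 349.9 × 1.42 = 496.9 N·m clockwise.
Total clockwise load moment = 620.1 N·m.
The cable tension T acts at 3.89 m; only its component perpendicular to the beam, T sinθ, produces torque. sin 36.1° = 0.5892.
Στ = 0 ⇒ T × 3.89 × 0.5892 = 620.1 ⇒ T = 620.1 / 2.292 = 271 N.

T ≈ 271 N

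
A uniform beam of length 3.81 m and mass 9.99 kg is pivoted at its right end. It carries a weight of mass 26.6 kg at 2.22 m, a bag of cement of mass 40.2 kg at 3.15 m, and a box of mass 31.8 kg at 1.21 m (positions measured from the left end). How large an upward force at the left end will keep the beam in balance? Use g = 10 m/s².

F ≈ 448 N

Taking torques about the right end:
Beam weight: 9.99 × 10 = 99.9 N down at 1.905 m → arm 1.905 m, τ = 99.9 × 1.905 = 190.3 N·m counterclockwise.
Weight: 26.6 × 10 = 266 N down at 2.22 m → arm 1.59 m, τ = 266 × 1.59 = 422.9 N·m counterclockwise.
Bag of cement: 40.2 × 10 = 402 N down at 3.15 m → arm 0.66 m, τ = 402 × 0.66 = 265.3 N·m counterclockwise.
Box: 31.8 × 10 = 318 N down at 1.21 m → arm 2.6 m, τ = 318 × 2.6 = 826.8 N·m counterclockwise.
Net moment of the loads = 1705 N·m counterclockwise.
The upward force F acts at the left end, arm 3.81 m, giving F × 3.81 clockwise.
Στ = 0 ⇒ F × 3.81 = 1705 ⇒ F = 1705 / 3.81 = 448 N.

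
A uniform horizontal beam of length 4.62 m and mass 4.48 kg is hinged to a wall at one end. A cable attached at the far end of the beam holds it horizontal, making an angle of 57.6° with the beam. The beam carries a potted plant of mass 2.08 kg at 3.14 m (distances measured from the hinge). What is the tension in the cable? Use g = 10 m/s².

T ≈ 43.3 N

Choose the hinge as the axis so the unknown hinge reaction has zero arm there.
Beam weight: 4.48 × 10 = 44.8 N down at 2.31 m → arm 2.31 m, τ = 44.8 × 2.31 = 103.5 N·m clockwise.
Potted plant: 2.08 × 10 = 20.8 N down at 3.14 m → arm 3.14 m, τ = 20.8 × 3.14 = 65.31 N·m clockwise.
Total clockwise load moment = 168.8 N·m.
The cable tension T acts at 4.62 m; only its component perpendicular to the beam, T sinθ, produces torque. sin 57.6° = 0.8443.
Balancing moments: T × 4.62 × 0.8443 = 168.8, giving T = 168.8 / 3.901 = 43.3 N.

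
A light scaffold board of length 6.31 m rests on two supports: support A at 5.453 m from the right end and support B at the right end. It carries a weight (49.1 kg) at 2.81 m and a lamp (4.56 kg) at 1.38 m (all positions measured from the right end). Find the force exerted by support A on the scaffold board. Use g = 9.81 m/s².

About support B:
Weight: 49.1 × 9.81 = 481.7 N down at 2.81 m → arm 2.81 m, τ = 481.7 × 2.81 = 1354 N·m counterclockwise.
Lamp: 4.56 × 9.81 = 44.73 N down at 1.38 m → arm 1.38 m, τ = 44.73 × 1.38 = 61.73 N·m counterclockwise.
Net load moment about support B = 1416 N·m counterclockwise.
Reaction R at support A is upward at 5.453 m, arm 5.453 m → moment R × 5.453 clockwise.
Setting net torque to zero: R × 5.453 = 1416 → R = 260 N.

R_A ≈ 260 N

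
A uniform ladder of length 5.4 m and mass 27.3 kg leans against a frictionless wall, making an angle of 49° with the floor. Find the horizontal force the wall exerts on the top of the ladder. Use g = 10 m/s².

N_wall ≈ 119 N

Take moments about the foot of the ladder.
Ladder weight 27.3×10 = 273 N acts at 2.7 m along the ladder; its horizontal arm is 2.7·cos49° = 1.771 m → τ = 483.5 N·m clockwise.
Wall normal N acts horizontally at the top; its moment arm is the height L sinθ = 5.4·sin49° = 4.075 m, counterclockwise.
Balancing moments: N × 4.075 = 483.5, giving N = 119 N.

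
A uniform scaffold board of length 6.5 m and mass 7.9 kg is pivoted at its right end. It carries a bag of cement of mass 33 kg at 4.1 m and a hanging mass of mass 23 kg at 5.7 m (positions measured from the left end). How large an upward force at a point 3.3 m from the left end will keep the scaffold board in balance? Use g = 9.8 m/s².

F ≈ 378 N

Sum moments about the right end (the unknown pivot reaction has zero arm there).
Beam weight: 7.9 × 9.8 = 77.42 N down at 3.25 m → arm 3.25 m, τ = 77.42 × 3.25 = 251.6 N·m counterclockwise.
Bag of cement: 33 × 9.8 = 323.4 N down at 4.1 m → arm 2.4 m, τ = 323.4 × 2.4 = 776.2 N·m counterclockwise.
Hanging mass: 23 × 9.8 = 225.4 N down at 5.7 m → arm 0.8 m, τ = 225.4 × 0.8 = 180.3 N·m counterclockwise.
Net moment of the loads = 1208 N·m counterclockwise.
The upward force F acts at a point 3.3 m from the left end, arm 3.2 m, giving F × 3.2 clockwise.
For rotational equilibrium, F × 3.2 = 1208, so F = 1208 / 3.2 = 378 N.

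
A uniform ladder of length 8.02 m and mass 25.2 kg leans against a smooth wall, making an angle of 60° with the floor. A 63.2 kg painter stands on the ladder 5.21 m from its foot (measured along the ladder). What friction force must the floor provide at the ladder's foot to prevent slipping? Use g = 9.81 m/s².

f ≈ 304 N

Take moments about the foot of the ladder.
Ladder weight 25.2×9.81 = 247.2 N acts at 4.01 m along the ladder; its horizontal arm is 4.01·cos60° = 2.005 m → τ = 495.6 N·m clockwise.
Painter: 63.2×9.81 = 620 N at 5.21 m → arm 2.605 m → τ = 1615 N·m clockwise.
Wall normal N acts horizontally at the top; its moment arm is the height L sinθ = 8.02·sin60° = 6.946 m, counterclockwise.
For rotational equilibrium, N × 6.946 = 2111, so N = 304 N.
ΣFx = 0: friction at the foot balances the wall's push, so f = N_wall = 304 N.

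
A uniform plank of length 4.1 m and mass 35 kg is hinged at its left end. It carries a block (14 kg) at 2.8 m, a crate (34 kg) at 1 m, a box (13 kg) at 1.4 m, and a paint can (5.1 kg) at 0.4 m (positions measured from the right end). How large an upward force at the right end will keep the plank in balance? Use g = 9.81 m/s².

About the left end:
Beam weight: 35 × 9.81 = 343.4 N down at 2.05 m → arm 2.05 m, τ = 343.4 × 2.05 = 704 N·m clockwise.
Block: 14 × 9.81 = 137.3 N down at 2.8 m → arm 1.3 m, τ = 137.3 × 1.3 = 178.5 N·m clockwise.
Crate: 34 × 9.81 = 333.5 N down at 1 m → arm 3.1 m, τ = 333.5 × 3.1 = 1034 N·m clockwise.
Box: 13 × 9.81 = 127.5 N down at 1.4 m → arm 2.7 m, τ = 127.5 × 2.7 = 344.2 N·m clockwise.
Paint can: 5.1 × 9.81 = 50.03 N down at 0.4 m → arm 3.7 m, τ = 50.03 × 3.7 = 185.1 N·m clockwise.
Net moment of the loads = 2446 N·m clockwise.
The upward force F acts at the right end, arm 4.1 m, giving F × 4.1 counterclockwise.
Setting net torque to zero: F × 4.1 = 2446 → F = 2446 / 4.1 = 597 N.

F ≈ 597 N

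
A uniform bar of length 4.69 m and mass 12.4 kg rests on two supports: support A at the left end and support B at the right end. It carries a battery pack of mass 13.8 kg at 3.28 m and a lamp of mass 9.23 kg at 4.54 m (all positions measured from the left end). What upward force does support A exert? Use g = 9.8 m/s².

Choose support B as the axis so its reaction then has zero moment arm.
Beam weight: 12.4 × 9.8 = 121.5 N down at 2.345 m → arm 2.345 m, τ = 121.5 × 2.345 = 284.9 N·m counterclockwise.
Battery pack: 13.8 × 9.8 = 135.2 N down at 3.28 m → arm 1.41 m, τ = 135.2 × 1.41 = 190.6 N·m counterclockwise.
Lamp: 9.23 × 9.8 = 90.45 N down at 4.54 m → arm 0.15 m, τ = 90.45 × 0.15 = 13.57 N·m counterclockwise.
Net load moment about support B = 489.1 N·m counterclockwise.
Reaction R at support A is upward at 0 m, arm 4.69 m → moment R × 4.69 clockwise.
For rotational equilibrium, R × 4.69 = 489.1, so R = 104 N.

R_A ≈ 104 N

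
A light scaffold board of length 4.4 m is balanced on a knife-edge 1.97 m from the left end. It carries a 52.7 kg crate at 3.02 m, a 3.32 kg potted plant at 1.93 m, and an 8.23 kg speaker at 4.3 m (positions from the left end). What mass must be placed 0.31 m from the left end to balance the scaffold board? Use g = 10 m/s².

m ≈ 44.8 kg

About the knife-edge (at 1.97 m from the left end):
Crate: 52.7 × 10 = 527 N down at 3.02 m → arm 1.05 m, τ = 527 × 1.05 = 553.4 N·m clockwise.
Potted plant: 3.32 × 10 = 33.2 N down at 1.93 m → arm 0.04 m, τ = 33.2 × 0.04 = 1.328 N·m counterclockwise.
Speaker: 8.23 × 10 = 82.3 N down at 4.3 m → arm 2.33 m, τ = 82.3 × 2.33 = 191.8 N·m clockwise.
Net moment of known loads = 743.9 N·m clockwise.
An unknown mass m at 0.31 m has arm 1.66 m; its moment is m·g·1.66 counterclockwise.
For rotational equilibrium, m × 10 × 1.66 = 743.9, so m = 743.9 / (10 × 1.66) = 44.8 kg.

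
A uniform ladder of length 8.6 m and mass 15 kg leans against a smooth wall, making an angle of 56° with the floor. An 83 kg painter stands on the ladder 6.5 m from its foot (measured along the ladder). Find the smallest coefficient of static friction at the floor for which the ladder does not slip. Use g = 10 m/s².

Choose the foot of the ladder as the axis so the floor normal and friction both act there and drop out.
Ladder weight 15×10 = 150 N acts at 4.3 m along the ladder; its horizontal arm is 4.3·cos56° = 2.405 m → τ = 360.7 N·m clockwise.
Painter: 83×10 = 830 N at 6.5 m → arm 3.635 m → τ = 3017 N·m clockwise.
Wall normal N acts horizontally at the top; its moment arm is the height L sinθ = 8.6·sin56° = 7.13 m, counterclockwise.
Balancing moments: N × 7.13 = 3378, giving N = 473.8 N.
ΣFx = 0 ⇒ f = N_wall = 473.8 N. ΣFy = 0 ⇒ N_floor = 980 N.
μ_min = f / N_floor = 473.8 / 980 = 0.483.

μ_min ≈ 0.483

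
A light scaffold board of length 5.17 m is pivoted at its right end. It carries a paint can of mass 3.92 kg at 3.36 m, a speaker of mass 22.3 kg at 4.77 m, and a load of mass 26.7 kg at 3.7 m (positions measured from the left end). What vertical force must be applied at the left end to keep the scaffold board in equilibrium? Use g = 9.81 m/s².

Choose the right end as the axis so the unknown pivot reaction has zero arm there.
Paint can: 3.92 × 9.81 = 38.46 N down at 3.36 m → arm 1.81 m, τ = 38.46 × 1.81 = 69.61 N·m counterclockwise.
Speaker: 22.3 × 9.81 = 218.8 N down at 4.77 m → arm 0.4 m, τ = 218.8 × 0.4 = 87.52 N·m counterclockwise.
Load: 26.7 × 9.81 = 261.9 N down at 3.7 m → arm 1.47 m, τ = 261.9 × 1.47 = 385 N·m counterclockwise.
Net moment of the loads = 542.1 N·m counterclockwise.
The upward force F acts at the left end, arm 5.17 m, giving F × 5.17 clockwise.
For rotational equilibrium, F × 5.17 = 542.1, so F = 542.1 / 5.17 = 105 N.

F ≈ 105 N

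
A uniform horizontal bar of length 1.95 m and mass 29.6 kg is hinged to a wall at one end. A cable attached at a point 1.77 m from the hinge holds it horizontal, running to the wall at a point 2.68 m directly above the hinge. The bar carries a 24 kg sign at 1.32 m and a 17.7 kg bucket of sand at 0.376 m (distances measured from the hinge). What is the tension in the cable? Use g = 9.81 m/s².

Taking torques about the hinge:
Beam weight: 29.6 × 9.81 = 290.4 N down at 0.975 m → arm 0.975 m, τ = 290.4 × 0.975 = 283.1 N·m clockwise.
Sign: 24 × 9.81 = 235.4 N down at 1.32 m → arm 1.32 m, τ = 235.4 × 1.32 = 310.7 N·m clockwise.
Bucket of sand: 17.7 × 9.81 = 173.6 N down at 0.376 m → arm 0.376 m, τ = 173.6 × 0.376 = 65.27 N·m clockwise.
Total clockwise load moment = 659.1 N·m.
The cable tension T acts at 1.77 m; only its component perpendicular to the bar, T sinθ, produces torque. sinθ = h/√(h²+d²) = 2.68/√(2.68²+1.77²) = 0.8344.
For rotational equilibrium, T × 1.77 × 0.8344 = 659.1, so T = 659.1 / 1.477 = 446 N.

T ≈ 446 N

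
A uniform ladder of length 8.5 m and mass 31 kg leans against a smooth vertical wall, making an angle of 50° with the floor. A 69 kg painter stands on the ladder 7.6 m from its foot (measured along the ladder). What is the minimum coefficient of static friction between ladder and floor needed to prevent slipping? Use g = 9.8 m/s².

μ_min ≈ 0.648

Taking torques about the foot of the ladder:
Ladder weight 31×9.8 = 303.8 N acts at 4.25 m along the ladder; its horizontal arm is 4.25·cos50° = 2.732 m → τ = 830 N·m clockwise.
Painter: 69×9.8 = 676.2 N at 7.6 m → arm 4.885 m → τ = 3303 N·m clockwise.
Wall normal N acts horizontally at the top; its moment arm is the height L sinθ = 8.5·sin50° = 6.511 m, counterclockwise.
Balancing moments: N × 6.511 = 4133, giving N = 634.8 N.
ΣFx = 0 ⇒ f = N_wall = 634.8 N. ΣFy = 0 ⇒ N_floor = 980 N.
μ_min = f / N_floor = 634.8 / 980 = 0.648.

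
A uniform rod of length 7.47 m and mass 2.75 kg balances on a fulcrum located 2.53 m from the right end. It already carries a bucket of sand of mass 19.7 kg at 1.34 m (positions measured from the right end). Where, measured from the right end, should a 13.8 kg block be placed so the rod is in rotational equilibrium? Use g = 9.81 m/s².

Sum moments about the fulcrum (at 2.53 m from the right end) (the support reaction has zero arm there).
Beam weight: 2.75 × 9.81 = 26.98 N down at 3.735 m → arm 1.205 m, τ = 26.98 × 1.205 = 32.51 N·m counterclockwise.
Bucket of sand: 19.7 × 9.81 = 193.3 N down at 1.34 m → arm 1.19 m, τ = 193.3 × 1.19 = 230 N·m clockwise.
Net moment of existing loads = 197.5 N·m clockwise.
The block weighs 13.8 × 9.81 = 135.4 N and must supply an equal counterclockwise moment, so its lever arm about the fulcrum is 197.5 / 135.4 = 1.46 m.
That puts it at 2.53 + 1.46 = 3.99 m from the right end.

x ≈ 3.99 m from the right end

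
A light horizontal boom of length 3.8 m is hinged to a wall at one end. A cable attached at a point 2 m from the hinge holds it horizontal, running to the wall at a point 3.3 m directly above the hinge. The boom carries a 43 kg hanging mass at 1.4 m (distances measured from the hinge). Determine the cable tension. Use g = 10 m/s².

T ≈ 352 N

Take moments about the hinge.
Hanging mass: 43 × 10 = 430 N down at 1.4 m → arm 1.4 m, τ = 430 × 1.4 = 602 N·m clockwise.
Total clockwise load moment = 602 N·m.
The cable tension T acts at 2 m; only its component perpendicular to the boom, T sinθ, produces torque. sinθ = h/√(h²+d²) = 3.3/√(3.3²+2²) = 0.8552.
Setting net torque to zero: T × 2 × 0.8552 = 602 → T = 602 / 1.71 = 352 N.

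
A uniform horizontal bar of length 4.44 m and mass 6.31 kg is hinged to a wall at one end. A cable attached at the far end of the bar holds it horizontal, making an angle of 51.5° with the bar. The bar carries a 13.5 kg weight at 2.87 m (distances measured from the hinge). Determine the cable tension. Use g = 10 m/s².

T ≈ 152 N

About the hinge:
Beam weight: 6.31 × 10 = 63.1 N down at 2.22 m → arm 2.22 m, τ = 63.1 × 2.22 = 140.1 N·m clockwise.
Weight: 13.5 × 10 = 135 N down at 2.87 m → arm 2.87 m, τ = 135 × 2.87 = 387.4 N·m clockwise.
Total clockwise load moment = 527.5 N·m.
The cable tension T acts at 4.44 m; only its component perpendicular to the bar, T sinθ, produces torque. sin 51.5° = 0.7826.
Balancing moments: T × 4.44 × 0.7826 = 527.5, giving T = 527.5 / 3.475 = 152 N.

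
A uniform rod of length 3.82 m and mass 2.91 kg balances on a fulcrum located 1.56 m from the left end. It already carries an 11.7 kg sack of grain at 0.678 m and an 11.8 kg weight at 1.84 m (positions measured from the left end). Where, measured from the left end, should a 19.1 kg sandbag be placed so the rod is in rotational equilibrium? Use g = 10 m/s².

x ≈ 1.87 m from the left end

Choose the fulcrum (at 1.56 m from the left end) as the axis so the support reaction has zero arm there.
Beam weight: 2.91 × 10 = 29.1 N down at 1.91 m → arm 0.35 m, τ = 29.1 × 0.35 = 10.19 N·m clockwise.
Sack of grain: 11.7 × 10 = 117 N down at 0.678 m → arm 0.882 m, τ = 117 × 0.882 = 103.2 N·m counterclockwise.
Weight: 11.8 × 10 = 118 N down at 1.84 m → arm 0.28 m, τ = 118 × 0.28 = 33.04 N·m clockwise.
Net moment of existing loads = 59.97 N·m counterclockwise.
The sandbag weighs 19.1 × 10 = 191 N and must supply an equal clockwise moment, so its lever arm about the fulcrum is 59.97 / 191 = 0.314 m.
That puts it at 1.56 + 0.314 = 1.87 m from the left end.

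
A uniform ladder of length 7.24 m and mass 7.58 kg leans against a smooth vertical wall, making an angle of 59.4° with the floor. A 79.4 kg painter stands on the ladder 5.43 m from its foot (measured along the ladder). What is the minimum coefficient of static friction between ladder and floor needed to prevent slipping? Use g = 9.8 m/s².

About the foot of the ladder:
Ladder weight 7.58×9.8 = 74.28 N acts at 3.62 m along the ladder; its horizontal arm is 3.62·cos59.4° = 1.843 m → τ = 136.9 N·m clockwise.
Painter: 79.4×9.8 = 778.1 N at 5.43 m → arm 2.764 m → τ = 2151 N·m clockwise.
Wall normal N acts horizontally at the top; its moment arm is the height L sinθ = 7.24·sin59.4° = 6.232 m, counterclockwise.
Στ = 0 ⇒ N × 6.232 = 2288 ⇒ N = 367.1 N.
ΣFx = 0 ⇒ f = N_wall = 367.1 N. ΣFy = 0 ⇒ N_floor = 852.4 N.
μ_min = f / N_floor = 367.1 / 852.4 = 0.431.

μ_min ≈ 0.431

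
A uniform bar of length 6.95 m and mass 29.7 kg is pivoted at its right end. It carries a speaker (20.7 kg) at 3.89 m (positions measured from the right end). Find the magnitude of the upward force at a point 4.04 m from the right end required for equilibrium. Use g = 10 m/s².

F ≈ 455 N

Taking torques about the right end:
Beam weight: 29.7 × 10 = 297 N down at 3.475 m → arm 3.475 m, τ = 297 × 3.475 = 1032 N·m counterclockwise.
Speaker: 20.7 × 10 = 207 N down at 3.89 m → arm 3.89 m, τ = 207 × 3.89 = 805.2 N·m counterclockwise.
Net moment of the loads = 1837 N·m counterclockwise.
The upward force F acts at a point 4.04 m from the right end, arm 4.04 m, giving F × 4.04 clockwise.
Στ = 0 ⇒ F × 4.04 = 1837 ⇒ F = 1837 / 4.04 = 455 N.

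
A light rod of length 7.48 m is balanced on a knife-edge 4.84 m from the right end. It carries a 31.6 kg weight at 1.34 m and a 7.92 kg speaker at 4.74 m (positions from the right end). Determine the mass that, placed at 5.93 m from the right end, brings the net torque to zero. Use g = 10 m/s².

m ≈ 102 kg

Choose the knife-edge (at 4.84 m from the right end) as the axis so the support reaction has zero arm there.
Weight: 31.6 × 10 = 316 N down at 1.34 m → arm 3.5 m, τ = 316 × 3.5 = 1106 N·m clockwise.
Speaker: 7.92 × 10 = 79.2 N down at 4.74 m → arm 0.1 m, τ = 79.2 × 0.1 = 7.92 N·m clockwise.
Net moment of known loads = 1114 N·m clockwise.
An unknown mass m at 5.93 m has arm 1.09 m; its moment is m·g·1.09 counterclockwise.
Στ = 0 ⇒ m × 10 × 1.09 = 1114 ⇒ m = 1114 / (10 × 1.09) = 102 kg.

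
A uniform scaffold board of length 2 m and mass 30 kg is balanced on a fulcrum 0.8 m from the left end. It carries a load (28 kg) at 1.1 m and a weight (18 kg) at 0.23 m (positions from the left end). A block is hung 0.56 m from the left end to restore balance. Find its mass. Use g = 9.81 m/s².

m ≈ 17.2 kg

Take moments about the fulcrum (at 0.8 m from the left end).
Beam weight: 30 × 9.81 = 294.3 N down at 1 m → arm 0.2 m, τ = 294.3 × 0.2 = 58.86 N·m clockwise.
Load: 28 × 9.81 = 274.7 N down at 1.1 m → arm 0.3 m, τ = 274.7 × 0.3 = 82.41 N·m clockwise.
Weight: 18 × 9.81 = 176.6 N down at 0.23 m → arm 0.57 m, τ = 176.6 × 0.57 = 100.7 N·m counterclockwise.
Net moment of known loads = 40.57 N·m clockwise.
An unknown mass m at 0.56 m has arm 0.24 m; its moment is m·g·0.24 counterclockwise.
Setting net torque to zero: m × 9.81 × 0.24 = 40.57 → m = 40.57 / (9.81 × 0.24) = 17.2 kg.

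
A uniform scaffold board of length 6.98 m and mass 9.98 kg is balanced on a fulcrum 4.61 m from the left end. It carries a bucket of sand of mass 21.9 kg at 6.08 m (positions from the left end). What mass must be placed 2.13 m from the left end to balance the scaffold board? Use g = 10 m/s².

Taking torques about the fulcrum (at 4.61 m from the left end):
Beam weight: 9.98 × 10 = 99.8 N down at 3.49 m → arm 1.12 m, τ = 99.8 × 1.12 = 111.8 N·m counterclockwise.
Bucket of sand: 21.9 × 10 = 219 N down at 6.08 m → arm 1.47 m, τ = 219 × 1.47 = 321.9 N·m clockwise.
Net moment of known loads = 210.1 N·m clockwise.
An unknown mass m at 2.13 m has arm 2.48 m; its moment is m·g·2.48 counterclockwise.
Στ = 0 ⇒ m × 10 × 2.48 = 210.1 ⇒ m = 210.1 / (10 × 2.48) = 8.47 kg.

m ≈ 8.47 kg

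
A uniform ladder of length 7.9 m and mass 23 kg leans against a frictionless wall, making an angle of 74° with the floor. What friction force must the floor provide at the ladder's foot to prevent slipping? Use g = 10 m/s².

About the foot of the ladder:
Ladder weight 23×10 = 230 N acts at 3.95 m along the ladder; its horizontal arm is 3.95·cos74° = 1.089 m → τ = 250.5 N·m clockwise.
Wall normal N acts horizontally at the top; its moment arm is the height L sinθ = 7.9·sin74° = 7.594 m, counterclockwise.
For rotational equilibrium, N × 7.594 = 250.5, so N = 33 N.
ΣFx = 0: friction at the foot balances the wall's push, so f = N_wall = 33 N.

f ≈ 33 N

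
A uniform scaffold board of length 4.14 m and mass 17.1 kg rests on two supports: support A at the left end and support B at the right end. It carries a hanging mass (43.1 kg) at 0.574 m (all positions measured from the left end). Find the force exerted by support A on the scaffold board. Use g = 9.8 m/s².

R_A ≈ 448 N

Choose support B as the axis so its reaction then has zero moment arm.
Beam weight: 17.1 × 9.8 = 167.6 N down at 2.07 m → arm 2.07 m, τ = 167.6 × 2.07 = 346.9 N·m counterclockwise.
Hanging mass: 43.1 × 9.8 = 422.4 N down at 0.574 m → arm 3.566 m, τ = 422.4 × 3.566 = 1506 N·m counterclockwise.
Net load moment about support B = 1853 N·m counterclockwise.
Reaction R at support A is upward at 0 m, arm 4.14 m → moment R × 4.14 clockwise.
Balancing moments: R × 4.14 = 1853, giving R = 448 N.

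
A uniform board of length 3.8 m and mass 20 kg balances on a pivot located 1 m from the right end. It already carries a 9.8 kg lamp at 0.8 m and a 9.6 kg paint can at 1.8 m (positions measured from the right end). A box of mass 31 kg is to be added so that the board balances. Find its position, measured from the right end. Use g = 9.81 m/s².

x ≈ 0.235 m from the right end

Take moments about the pivot (at 1 m from the right end).
Beam weight: 20 × 9.81 = 196.2 N down at 1.9 m → arm 0.9 m, τ = 196.2 × 0.9 = 176.6 N·m counterclockwise.
Lamp: 9.8 × 9.81 = 96.14 N down at 0.8 m → arm 0.2 m, τ = 96.14 × 0.2 = 19.23 N·m clockwise.
Paint can: 9.6 × 9.81 = 94.18 N down at 1.8 m → arm 0.8 m, τ = 94.18 × 0.8 = 75.34 N·m counterclockwise.
Net moment of existing loads = 232.7 N·m counterclockwise.
The box weighs 31 × 9.81 = 304.1 N and must supply an equal clockwise moment, so its lever arm about the pivot is 232.7 / 304.1 = 0.765 m.
That puts it at 1 − 0.765 = 0.235 m from the right end.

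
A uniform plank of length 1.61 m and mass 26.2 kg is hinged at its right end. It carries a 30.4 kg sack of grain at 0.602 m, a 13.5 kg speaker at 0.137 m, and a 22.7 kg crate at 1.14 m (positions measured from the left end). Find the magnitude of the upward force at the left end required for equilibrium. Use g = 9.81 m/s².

F ≈ 501 N

Sum moments about the right end (the unknown pivot reaction has zero arm there).
Beam weight: 26.2 × 9.81 = 257 N down at 0.805 m → arm 0.805 m, τ = 257 × 0.805 = 206.9 N·m counterclockwise.
Sack of grain: 30.4 × 9.81 = 298.2 N down at 0.602 m → arm 1.008 m, τ = 298.2 × 1.008 = 300.6 N·m counterclockwise.
Speaker: 13.5 × 9.81 = 132.4 N down at 0.137 m → arm 1.473 m, τ = 132.4 × 1.473 = 195 N·m counterclockwise.
Crate: 22.7 × 9.81 = 222.7 N down at 1.14 m → arm 0.47 m, τ = 222.7 × 0.47 = 104.7 N·m counterclockwise.
Net moment of the loads = 807.2 N·m counterclockwise.
The upward force F acts at the left end, arm 1.61 m, giving F × 1.61 clockwise.
Setting net torque to zero: F × 1.61 = 807.2 → F = 807.2 / 1.61 = 501 N.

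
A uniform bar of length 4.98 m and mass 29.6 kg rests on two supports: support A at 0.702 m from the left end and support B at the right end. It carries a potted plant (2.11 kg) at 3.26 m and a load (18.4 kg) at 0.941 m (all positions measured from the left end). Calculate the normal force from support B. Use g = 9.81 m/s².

R_B ≈ 144 N

Sum moments about support A (its reaction then has zero moment arm).
Beam weight: 29.6 × 9.81 = 290.4 N down at 2.49 m → arm 1.788 m, τ = 290.4 × 1.788 = 519.2 N·m clockwise.
Potted plant: 2.11 × 9.81 = 20.7 N down at 3.26 m → arm 2.558 m, τ = 20.7 × 2.558 = 52.95 N·m clockwise.
Load: 18.4 × 9.81 = 180.5 N down at 0.941 m → arm 0.239 m, τ = 180.5 × 0.239 = 43.14 N·m clockwise.
Net load moment about support A = 615.3 N·m clockwise.
Reaction R at support B is upward at 4.98 m, arm 4.278 m → moment R × 4.278 counterclockwise.
For rotational equilibrium, R × 4.278 = 615.3, so R = 144 N.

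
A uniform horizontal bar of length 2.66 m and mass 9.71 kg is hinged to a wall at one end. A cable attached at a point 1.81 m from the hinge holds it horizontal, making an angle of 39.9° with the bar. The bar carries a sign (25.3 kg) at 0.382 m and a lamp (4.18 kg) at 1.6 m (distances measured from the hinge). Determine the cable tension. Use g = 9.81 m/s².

Taking torques about the hinge:
Beam weight: 9.71 × 9.81 = 95.26 N down at 1.33 m → arm 1.33 m, τ = 95.26 × 1.33 = 126.7 N·m clockwise.
Sign: 25.3 × 9.81 = 248.2 N down at 0.382 m → arm 0.382 m, τ = 248.2 × 0.382 = 94.81 N·m clockwise.
Lamp: 4.18 × 9.81 = 41.01 N down at 1.6 m → arm 1.6 m, τ = 41.01 × 1.6 = 65.62 N·m clockwise.
Total clockwise load moment = 287.1 N·m.
The cable tension T acts at 1.81 m; only its component perpendicular to the bar, T sinθ, produces torque. sin 39.9° = 0.6414.
Setting net torque to zero: T × 1.81 × 0.6414 = 287.1 → T = 287.1 / 1.161 = 247 N.

T ≈ 247 N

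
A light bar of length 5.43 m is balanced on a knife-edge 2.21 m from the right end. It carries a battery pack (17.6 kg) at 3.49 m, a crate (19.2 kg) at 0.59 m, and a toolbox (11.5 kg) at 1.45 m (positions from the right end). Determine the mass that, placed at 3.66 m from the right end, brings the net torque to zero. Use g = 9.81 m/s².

m ≈ 11.9 kg

Sum moments about the knife-edge (at 2.21 m from the right end) (the support reaction has zero arm there).
Battery pack: 17.6 × 9.81 = 172.7 N down at 3.49 m → arm 1.28 m, τ = 172.7 × 1.28 = 221.1 N·m counterclockwise.
Crate: 19.2 × 9.81 = 188.4 N down at 0.59 m → arm 1.62 m, τ = 188.4 × 1.62 = 305.2 N·m clockwise.
Toolbox: 11.5 × 9.81 = 112.8 N down at 1.45 m → arm 0.76 m, τ = 112.8 × 0.76 = 85.73 N·m clockwise.
Net moment of known loads = 169.8 N·m clockwise.
An unknown mass m at 3.66 m has arm 1.45 m; its moment is m·g·1.45 counterclockwise.
Balancing moments: m × 9.81 × 1.45 = 169.8, giving m = 169.8 / (9.81 × 1.45) = 11.9 kg.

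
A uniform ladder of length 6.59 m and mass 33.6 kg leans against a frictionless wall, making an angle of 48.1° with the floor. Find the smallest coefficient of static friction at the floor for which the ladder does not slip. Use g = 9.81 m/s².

Take moments about the foot of the ladder.
Ladder weight 33.6×9.81 = 329.6 N acts at 3.295 m along the ladder; its horizontal arm is 3.295·cos48.1° = 2.201 m → τ = 725.4 N·m clockwise.
Wall normal N acts horizontally at the top; its moment arm is the height L sinθ = 6.59·sin48.1° = 4.905 m, counterclockwise.
Balancing moments: N × 4.905 = 725.4, giving N = 147.9 N.
ΣFx = 0 ⇒ f = N_wall = 147.9 N. ΣFy = 0 ⇒ N_floor = 329.6 N.
μ_min = f / N_floor = 147.9 / 329.6 = 0.449.

μ_min ≈ 0.449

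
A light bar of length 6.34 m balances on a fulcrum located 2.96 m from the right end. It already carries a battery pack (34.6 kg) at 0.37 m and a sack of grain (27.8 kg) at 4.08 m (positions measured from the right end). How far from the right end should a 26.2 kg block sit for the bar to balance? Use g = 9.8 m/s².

x ≈ 5.19 m from the right end

Sum moments about the fulcrum (at 2.96 m from the right end) (the support reaction has zero arm there).
Battery pack: 34.6 × 9.8 = 339.1 N down at 0.37 m → arm 2.59 m, τ = 339.1 × 2.59 = 878.3 N·m clockwise.
Sack of grain: 27.8 × 9.8 = 272.4 N down at 4.08 m → arm 1.12 m, τ = 272.4 × 1.12 = 305.1 N·m counterclockwise.
Net moment of existing loads = 573.2 N·m clockwise.
The block weighs 26.2 × 9.8 = 256.8 N and must supply an equal counterclockwise moment, so its lever arm about the fulcrum is 573.2 / 256.8 = 2.23 m.
That puts it at 2.96 + 2.23 = 5.19 m from the right end.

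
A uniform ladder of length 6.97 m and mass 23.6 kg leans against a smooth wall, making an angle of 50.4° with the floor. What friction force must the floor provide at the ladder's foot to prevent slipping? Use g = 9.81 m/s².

f ≈ 95.8 N

About the foot of the ladder:
Ladder weight 23.6×9.81 = 231.5 N acts at 3.485 m along the ladder; its horizontal arm is 3.485·cos50.4° = 2.221 m → τ = 514.2 N·m clockwise.
Wall normal N acts horizontally at the top; its moment arm is the height L sinθ = 6.97·sin50.4° = 5.37 m, counterclockwise.
Setting net torque to zero: N × 5.37 = 514.2 → N = 95.8 N.
ΣFx = 0: friction at the foot balances the wall's push, so f = N_wall = 95.8 N.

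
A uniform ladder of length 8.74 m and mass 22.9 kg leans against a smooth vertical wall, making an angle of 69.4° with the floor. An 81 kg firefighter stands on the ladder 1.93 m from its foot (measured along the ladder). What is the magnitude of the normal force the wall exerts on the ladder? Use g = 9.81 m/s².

Sum moments about the foot of the ladder (the floor normal and friction both act there and drop out).
Ladder weight 22.9×9.81 = 224.6 N acts at 4.37 m along the ladder; its horizontal arm is 4.37·cos69.4° = 1.538 m → τ = 345.4 N·m clockwise.
Firefighter: 81×9.81 = 794.6 N at 1.93 m → arm 0.6791 m → τ = 539.6 N·m clockwise.
Wall normal N acts horizontally at the top; its moment arm is the height L sinθ = 8.74·sin69.4° = 8.181 m, counterclockwise.
Setting net torque to zero: N × 8.181 = 885 → N = 108 N.

N_wall ≈ 108 N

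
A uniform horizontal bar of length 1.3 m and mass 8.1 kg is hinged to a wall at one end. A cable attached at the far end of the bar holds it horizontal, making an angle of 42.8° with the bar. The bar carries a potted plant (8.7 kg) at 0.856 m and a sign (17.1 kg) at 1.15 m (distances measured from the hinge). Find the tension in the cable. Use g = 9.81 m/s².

T ≈ 360 N

About the hinge:
Beam weight: 8.1 × 9.81 = 79.46 N down at 0.65 m → arm 0.65 m, τ = 79.46 × 0.65 = 51.65 N·m clockwise.
Potted plant: 8.7 × 9.81 = 85.35 N down at 0.856 m → arm 0.856 m, τ = 85.35 × 0.856 = 73.06 N·m clockwise.
Sign: 17.1 × 9.81 = 167.8 N down at 1.15 m → arm 1.15 m, τ = 167.8 × 1.15 = 193 N·m clockwise.
Total clockwise load moment = 317.7 N·m.
The cable tension T acts at 1.3 m; only its component perpendicular to the bar, T sinθ, produces torque. sin 42.8° = 0.6794.
For rotational equilibrium, T × 1.3 × 0.6794 = 317.7, so T = 317.7 / 0.8832 = 360 N.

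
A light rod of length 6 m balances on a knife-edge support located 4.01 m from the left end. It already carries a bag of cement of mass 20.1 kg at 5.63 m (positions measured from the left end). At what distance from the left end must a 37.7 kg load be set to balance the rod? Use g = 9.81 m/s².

x ≈ 3.15 m from the left end

Take moments about the knife-edge support (at 4.01 m from the left end).
Bag of cement: 20.1 × 9.81 = 197.2 N down at 5.63 m → arm 1.62 m, τ = 197.2 × 1.62 = 319.5 N·m clockwise.
Net moment of existing loads = 319.5 N·m clockwise.
The load weighs 37.7 × 9.81 = 369.8 N and must supply an equal counterclockwise moment, so its lever arm about the knife-edge support is 319.5 / 369.8 = 0.864 m.
That puts it at 4.01 − 0.864 = 3.15 m from the left end.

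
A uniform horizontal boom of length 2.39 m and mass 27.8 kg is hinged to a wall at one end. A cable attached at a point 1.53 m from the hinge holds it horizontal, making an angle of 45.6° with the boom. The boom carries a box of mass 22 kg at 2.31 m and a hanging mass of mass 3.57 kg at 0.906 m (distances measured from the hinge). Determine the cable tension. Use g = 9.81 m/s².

T ≈ 783 N

Take moments about the hinge.
Beam weight: 27.8 × 9.81 = 272.7 N down at 1.195 m → arm 1.195 m, τ = 272.7 × 1.195 = 325.9 N·m clockwise.
Box: 22 × 9.81 = 215.8 N down at 2.31 m → arm 2.31 m, τ = 215.8 × 2.31 = 498.5 N·m clockwise.
Hanging mass: 3.57 × 9.81 = 35.02 N down at 0.906 m → arm 0.906 m, τ = 35.02 × 0.906 = 31.73 N·m clockwise.
Total clockwise load moment = 856.1 N·m.
The cable tension T acts at 1.53 m; only its component perpendicular to the boom, T sinθ, produces torque. sin 45.6° = 0.7145.
For rotational equilibrium, T × 1.53 × 0.7145 = 856.1, so T = 856.1 / 1.093 = 783 N.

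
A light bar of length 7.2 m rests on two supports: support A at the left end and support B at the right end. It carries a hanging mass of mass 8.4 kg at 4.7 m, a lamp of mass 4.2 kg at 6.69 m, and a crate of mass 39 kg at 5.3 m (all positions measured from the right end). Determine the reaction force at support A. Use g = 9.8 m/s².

R_A ≈ 373 N

Taking torques about support B:
Hanging mass: 8.4 × 9.8 = 82.32 N down at 4.7 m → arm 4.7 m, τ = 82.32 × 4.7 = 386.9 N·m counterclockwise.
Lamp: 4.2 × 9.8 = 41.16 N down at 6.69 m → arm 6.69 m, τ = 41.16 × 6.69 = 275.4 N·m counterclockwise.
Crate: 39 × 9.8 = 382.2 N down at 5.3 m → arm 5.3 m, τ = 382.2 × 5.3 = 2026 N·m counterclockwise.
Net load moment about support B = 2688 N·m counterclockwise.
Reaction R at support A is upward at 7.2 m, arm 7.2 m → moment R × 7.2 clockwise.
For rotational equilibrium, R × 7.2 = 2688, so R = 373 N.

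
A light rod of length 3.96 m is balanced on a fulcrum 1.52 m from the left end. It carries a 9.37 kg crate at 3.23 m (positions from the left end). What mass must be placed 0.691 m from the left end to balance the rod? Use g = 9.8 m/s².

Choose the fulcrum (at 1.52 m from the left end) as the axis so the support reaction has zero arm there.
Crate: 9.37 × 9.8 = 91.83 N down at 3.23 m → arm 1.71 m, τ = 91.83 × 1.71 = 157 N·m clockwise.
Net moment of known loads = 157 N·m clockwise.
An unknown mass m at 0.691 m has arm 0.829 m; its moment is m·g·0.829 counterclockwise.
Balancing moments: m × 9.8 × 0.829 = 157, giving m = 157 / (9.8 × 0.829) = 19.3 kg.

m ≈ 19.3 kg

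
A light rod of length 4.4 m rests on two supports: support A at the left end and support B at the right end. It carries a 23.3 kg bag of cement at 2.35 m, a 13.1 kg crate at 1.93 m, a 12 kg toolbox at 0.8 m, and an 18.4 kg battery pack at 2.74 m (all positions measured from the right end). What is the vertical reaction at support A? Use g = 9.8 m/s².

R_A ≈ 312 N

Choose support B as the axis so its reaction then has zero moment arm.
Bag of cement: 23.3 × 9.8 = 228.3 N down at 2.35 m → arm 2.35 m, τ = 228.3 × 2.35 = 536.5 N·m counterclockwise.
Crate: 13.1 × 9.8 = 128.4 N down at 1.93 m → arm 1.93 m, τ = 128.4 × 1.93 = 247.8 N·m counterclockwise.
Toolbox: 12 × 9.8 = 117.6 N down at 0.8 m → arm 0.8 m, τ = 117.6 × 0.8 = 94.08 N·m counterclockwise.
Battery pack: 18.4 × 9.8 = 180.3 N down at 2.74 m → arm 2.74 m, τ = 180.3 × 2.74 = 494 N·m counterclockwise.
Net load moment about support B = 1372 N·m counterclockwise.
Reaction R at support A is upward at 4.4 m, arm 4.4 m → moment R × 4.4 clockwise.
Balancing moments: R × 4.4 = 1372, giving R = 312 N.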